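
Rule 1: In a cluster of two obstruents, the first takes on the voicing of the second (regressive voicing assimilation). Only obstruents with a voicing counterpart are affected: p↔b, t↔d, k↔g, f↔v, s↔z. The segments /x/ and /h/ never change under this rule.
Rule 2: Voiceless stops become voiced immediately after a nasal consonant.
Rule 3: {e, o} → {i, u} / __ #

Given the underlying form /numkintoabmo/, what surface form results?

Rule 1 (regressive voicing assimilation): no segment meets the environment; /numkintoabmo/ is unchanged.
Rule 2 (post-nasal voicing): /k/ is a voiceless stop immediately after the nasal /m/, so it voices to [g]. /t/ is a voiceless stop immediately after the nasal /n/, so it voices to [d]. /numkintoabmo/ → numgindoabmo.
Rule 3 (final vowel raising): /o/ is a mid vowel in word-final position, so it raises to [u]. /numgindoabmo/ → numgindoabmu.

numgindoabmu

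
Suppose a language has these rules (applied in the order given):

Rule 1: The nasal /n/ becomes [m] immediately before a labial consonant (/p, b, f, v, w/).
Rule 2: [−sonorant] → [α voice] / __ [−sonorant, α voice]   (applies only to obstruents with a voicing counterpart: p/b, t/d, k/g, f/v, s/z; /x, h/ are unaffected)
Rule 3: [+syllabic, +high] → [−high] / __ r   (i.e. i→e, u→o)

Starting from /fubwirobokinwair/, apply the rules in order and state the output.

Rule 1 (nasal place assimilation): /n/ precedes the labial consonant /w/, so it assimilates in place to [m]. /fubwirobokinwair/ → fubwirobokimwair.
Rule 2 (regressive voicing assimilation): no segment meets the environment; /fubwirobokimwair/ is unchanged.
Rule 3 (pre-rhotic lowering): /i/ is a high vowel immediately before /r/, so it lowers to [e]. /i/ is a high vowel immediately before /r/, so it lowers to [e]. /fubwirobokimwair/ → fubwerobokimwaer.

fubwerobokimwaer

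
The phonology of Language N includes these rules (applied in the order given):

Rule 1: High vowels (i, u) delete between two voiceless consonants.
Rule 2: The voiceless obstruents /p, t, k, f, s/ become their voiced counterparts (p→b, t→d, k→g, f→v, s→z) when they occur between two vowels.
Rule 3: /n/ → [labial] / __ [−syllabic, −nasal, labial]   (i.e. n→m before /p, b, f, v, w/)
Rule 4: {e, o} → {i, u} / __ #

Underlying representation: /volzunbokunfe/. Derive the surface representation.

Rule 1 (high vowel syncope): no segment meets the environment; /volzunbokunfe/ is unchanged.
Rule 2 (intervocalic voicing): /k/ is a voiceless obstruent between vowels /o/ and /u/, so it voices to [g]. /volzunbokunfe/ → volzunbogunfe.
Rule 3 (nasal place assimilation): /n/ precedes the labial consonant /b/, so it assimilates in place to [m]. /n/ precedes the labial consonant /f/, so it assimilates in place to [m]. /volzunbogunfe/ → volzumbogumfe.
Rule 4 (final vowel raising): /e/ is a mid vowel in word-final position, so it raises to [i]. /volzumbogumfe/ → volzumbogumfi.

volzumbogumfi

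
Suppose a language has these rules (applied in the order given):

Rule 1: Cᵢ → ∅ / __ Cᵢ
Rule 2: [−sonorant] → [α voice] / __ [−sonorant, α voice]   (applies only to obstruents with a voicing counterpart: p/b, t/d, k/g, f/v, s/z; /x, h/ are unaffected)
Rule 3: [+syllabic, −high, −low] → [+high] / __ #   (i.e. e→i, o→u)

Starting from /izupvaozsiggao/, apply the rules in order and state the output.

izubvaossigau

Rule 1 (degemination): /gg/ is a geminate; the first /g/ deletes. /izupvaozsiggao/ → izupvaozsigao.
Rule 2 (regressive voicing assimilation): /p/ precedes the voiced obstruent /v/, so it voices to [b] by assimilation. /z/ precedes the voiceless obstruent /s/, so it devoices to [s] by assimilation. /izupvaozsigao/ → izubvaossigao.
Rule 3 (final vowel raising): /o/ is a mid vowel in word-final position, so it raises to [u]. /izubvaossigao/ → izubvaossigau.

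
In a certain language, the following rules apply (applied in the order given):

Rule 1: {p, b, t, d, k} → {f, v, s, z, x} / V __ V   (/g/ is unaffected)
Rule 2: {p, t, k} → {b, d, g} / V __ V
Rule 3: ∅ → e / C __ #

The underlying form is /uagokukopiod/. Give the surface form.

Rule 1 (intervocalic spirantization): /k/ is a stop between vowels /o/ and /u/, so it spirantizes to the fricative [x]. /k/ is a stop between vowels /u/ and /o/, so it spirantizes to the fricative [x]. /p/ is a stop between vowels /o/ and /i/, so it spirantizes to the fricative [f]. /uagokukopiod/ → uagoxuxofiod.
Rule 2 (intervocalic voicing): no segment meets the environment; /uagoxuxofiod/ is unchanged.
Rule 3 (final e-epenthesis): the form ends in the consonant /d/, so [e] is inserted word-finally. /uagoxuxofiod/ → uagoxuxofiode.

uagoxuxofiode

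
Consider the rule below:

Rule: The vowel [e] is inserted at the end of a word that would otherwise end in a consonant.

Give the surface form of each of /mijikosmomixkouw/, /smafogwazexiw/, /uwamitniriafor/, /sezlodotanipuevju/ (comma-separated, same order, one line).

mijikosmomixkouwe, smafogwazexiwe, uwamitniriafore, sezlodotanipuevju

/mijikosmomixkouw/: the form ends in the consonant /w/, so [e] is inserted word-finally. → [mijikosmomixkouwe].
/smafogwazexiw/: the form ends in the consonant /w/, so [e] is inserted word-finally. → [smafogwazexiwe].
/uwamitniriafor/: the form ends in the consonant /r/, so [e] is inserted word-finally. → [uwamitniriafore].
/sezlodotanipuevju/: the rule's environment is not met; surfaces unchanged as [sezlodotanipuevju].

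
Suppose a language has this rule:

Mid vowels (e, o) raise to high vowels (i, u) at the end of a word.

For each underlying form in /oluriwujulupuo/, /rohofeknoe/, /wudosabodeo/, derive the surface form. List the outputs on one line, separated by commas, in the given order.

oluriwujulupuu, rohofeknoi, wudosabodeu

/oluriwujulupuo/: /o/ is a mid vowel in word-final position, so it raises to [u]. → [oluriwujulupuu].
/rohofeknoe/: /e/ is a mid vowel in word-final position, so it raises to [i]. → [rohofeknoi].
/wudosabodeo/: /o/ is a mid vowel in word-final position, so it raises to [u]. → [wudosabodeu].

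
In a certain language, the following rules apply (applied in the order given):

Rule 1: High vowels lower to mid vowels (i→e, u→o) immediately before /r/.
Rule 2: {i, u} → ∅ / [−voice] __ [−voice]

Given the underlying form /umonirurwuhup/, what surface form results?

umonerorwuhp

Rule 1 (pre-rhotic lowering): /i/ is a high vowel immediately before /r/, so it lowers to [e]. /u/ is a high vowel immediately before /r/, so it lowers to [o]. /umonirurwuhup/ → umonerorwuhup.
Rule 2 (high vowel syncope): /u/ is a high vowel flanked by voiceless consonants /h/ and /p/, so it deletes. /umonerorwuhup/ → umonerorwuhp.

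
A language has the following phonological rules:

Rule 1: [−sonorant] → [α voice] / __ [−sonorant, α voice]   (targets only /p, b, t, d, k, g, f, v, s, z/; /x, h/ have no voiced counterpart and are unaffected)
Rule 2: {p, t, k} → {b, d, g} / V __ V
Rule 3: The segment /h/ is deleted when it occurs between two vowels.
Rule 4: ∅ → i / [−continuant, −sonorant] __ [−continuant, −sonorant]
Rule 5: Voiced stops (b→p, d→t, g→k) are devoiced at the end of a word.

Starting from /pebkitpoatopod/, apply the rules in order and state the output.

Rule 1 (regressive voicing assimilation): /b/ precedes the voiceless obstruent /k/, so it devoices to [p] by assimilation. /pebkitpoatopod/ → pepkitpoatopod.
Rule 2 (intervocalic voicing): /t/ is a voiceless stop between vowels /a/ and /o/, so it voices to [d]. /p/ is a voiceless stop between vowels /o/ and /o/, so it voices to [b]. /pepkitpoatopod/ → pepkitpoadobod.
Rule 3 (intervocalic h-deletion): no segment meets the environment; /pepkitpoadobod/ is unchanged.
Rule 4 (stop-cluster i-epenthesis): /p/ and /k/ form a stop–stop cluster, so [i] is inserted between them. /t/ and /p/ form a stop–stop cluster, so [i] is inserted between them. /pepkitpoadobod/ → pepikitipoadobod.
Rule 5 (final devoicing): /d/ is a voiced stop in word-final position, so it devoices to [t]. /pepikitipoadobod/ → pepikitipoadobot.

pepikitipoadobot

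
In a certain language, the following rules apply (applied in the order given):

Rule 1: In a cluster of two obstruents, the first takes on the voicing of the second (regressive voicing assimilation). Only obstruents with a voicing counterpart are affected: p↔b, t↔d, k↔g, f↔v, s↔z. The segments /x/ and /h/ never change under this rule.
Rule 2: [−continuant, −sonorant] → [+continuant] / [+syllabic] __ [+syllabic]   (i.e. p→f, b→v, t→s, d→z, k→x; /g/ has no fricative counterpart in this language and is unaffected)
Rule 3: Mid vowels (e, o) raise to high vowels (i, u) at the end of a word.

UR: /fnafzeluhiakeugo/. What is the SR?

fnavzeluhiaxeugu

Rule 1 (regressive voicing assimilation): /f/ precedes the voiced obstruent /z/, so it voices to [v] by assimilation. /fnafzeluhiakeugo/ → fnavzeluhiakeugo.
Rule 2 (intervocalic spirantization): /k/ is a stop between vowels /a/ and /e/, so it spirantizes to the fricative [x]. /fnavzeluhiakeugo/ → fnavzeluhiaxeugo.
Rule 3 (final vowel raising): /o/ is a mid vowel in word-final position, so it raises to [u]. /fnavzeluhiaxeugo/ → fnavzeluhiaxeugu.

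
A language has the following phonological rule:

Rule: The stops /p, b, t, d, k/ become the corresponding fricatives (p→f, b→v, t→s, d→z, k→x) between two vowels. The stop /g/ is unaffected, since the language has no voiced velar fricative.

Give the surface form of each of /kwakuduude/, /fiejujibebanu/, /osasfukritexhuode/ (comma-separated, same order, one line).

/kwakuduude/: /k/ is a stop between vowels /a/ and /u/, so it spirantizes to the fricative [x]. /d/ is a stop between vowels /u/ and /u/, so it spirantizes to the fricative [z]. /d/ is a stop between vowels /u/ and /e/, so it spirantizes to the fricative [z]. → [kwaxuzuuze].
/fiejujibebanu/: /b/ is a stop between vowels /i/ and /e/, so it spirantizes to the fricative [v]. /b/ is a stop between vowels /e/ and /a/, so it spirantizes to the fricative [v]. → [fiejujivevanu].
/osasfukritexhuode/: /t/ is a stop between vowels /i/ and /e/, so it spirantizes to the fricative [s]. /d/ is a stop between vowels /o/ and /e/, so it spirantizes to the fricative [z]. → [osasfukrisexhuoze].

kwaxuzuuze, fiejujivevanu, osasfukrisexhuoze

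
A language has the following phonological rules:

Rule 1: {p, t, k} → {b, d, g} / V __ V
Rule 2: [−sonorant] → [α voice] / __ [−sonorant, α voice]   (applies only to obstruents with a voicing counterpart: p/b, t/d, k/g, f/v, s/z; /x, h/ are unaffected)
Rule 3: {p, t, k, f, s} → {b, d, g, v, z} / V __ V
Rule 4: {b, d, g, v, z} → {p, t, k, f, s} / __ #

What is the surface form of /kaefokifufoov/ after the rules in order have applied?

kaevogivuvoof

Rule 1 (intervocalic voicing): /k/ is a voiceless stop between vowels /o/ and /i/, so it voices to [g]. /kaefokifufoov/ → kaefogifufoov.
Rule 2 (regressive voicing assimilation): no segment meets the environment; /kaefogifufoov/ is unchanged.
Rule 3 (intervocalic voicing): /f/ is a voiceless obstruent between vowels /e/ and /o/, so it voices to [v]. /f/ is a voiceless obstruent between vowels /i/ and /u/, so it voices to [v]. /f/ is a voiceless obstruent between vowels /u/ and /o/, so it voices to [v]. /kaefogifufoov/ → kaevogivuvoov.
Rule 4 (final devoicing): /v/ is a voiced obstruent in word-final position, so it devoices to [f]. /kaevogivuvoov/ → kaevogivuvoof.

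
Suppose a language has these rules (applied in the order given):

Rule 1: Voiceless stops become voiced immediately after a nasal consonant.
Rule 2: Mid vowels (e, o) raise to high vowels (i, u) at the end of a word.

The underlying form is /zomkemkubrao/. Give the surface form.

zomgemgubrau

Rule 1 (post-nasal voicing): /k/ is a voiceless stop immediately after the nasal /m/, so it voices to [g]. /k/ is a voiceless stop immediately after the nasal /m/, so it voices to [g]. /zomkemkubrao/ → zomgemgubrao.
Rule 2 (final vowel raising): /o/ is a mid vowel in word-final position, so it raises to [u]. /zomgemgubrao/ → zomgemgubrau.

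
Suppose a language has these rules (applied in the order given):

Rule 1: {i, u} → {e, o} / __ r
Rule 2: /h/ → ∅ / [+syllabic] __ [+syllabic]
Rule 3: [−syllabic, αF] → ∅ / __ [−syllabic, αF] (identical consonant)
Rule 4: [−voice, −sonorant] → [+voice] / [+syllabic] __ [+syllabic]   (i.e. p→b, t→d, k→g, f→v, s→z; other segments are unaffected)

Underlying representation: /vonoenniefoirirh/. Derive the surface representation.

vonoenievoererh

Rule 1 (pre-rhotic lowering): /i/ is a high vowel immediately before /r/, so it lowers to [e]. /i/ is a high vowel immediately before /r/, so it lowers to [e]. /vonoenniefoirirh/ → vonoenniefoererh.
Rule 2 (intervocalic h-deletion): no segment meets the environment; /vonoenniefoererh/ is unchanged.
Rule 3 (degemination): /nn/ is a geminate; the first /n/ deletes. /vonoenniefoererh/ → vonoeniefoererh.
Rule 4 (intervocalic voicing): /f/ is a voiceless obstruent between vowels /e/ and /o/, so it voices to [v]. /vonoeniefoererh/ → vonoenievoererh.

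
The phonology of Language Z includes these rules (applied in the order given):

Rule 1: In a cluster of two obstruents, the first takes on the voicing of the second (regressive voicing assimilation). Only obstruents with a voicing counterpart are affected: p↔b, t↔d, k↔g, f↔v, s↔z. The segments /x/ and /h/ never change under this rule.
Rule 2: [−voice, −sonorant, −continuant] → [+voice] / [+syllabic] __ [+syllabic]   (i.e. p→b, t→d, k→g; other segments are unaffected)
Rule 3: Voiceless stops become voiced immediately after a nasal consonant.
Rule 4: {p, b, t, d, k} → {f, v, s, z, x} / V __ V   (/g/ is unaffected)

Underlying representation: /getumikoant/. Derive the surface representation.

gezumigoand

Rule 1 (regressive voicing assimilation): no segment meets the environment; /getumikoant/ is unchanged.
Rule 2 (intervocalic voicing): /t/ is a voiceless stop between vowels /e/ and /u/, so it voices to [d]. /k/ is a voiceless stop between vowels /i/ and /o/, so it voices to [g]. /getumikoant/ → gedumigoant.
Rule 3 (post-nasal voicing): /t/ is a voiceless stop immediately after the nasal /n/, so it voices to [d]. /gedumigoant/ → gedumigoand.
Rule 4 (intervocalic spirantization): /d/ is a stop between vowels /e/ and /u/, so it spirantizes to the fricative [z]. /gedumigoand/ → gezumigoand.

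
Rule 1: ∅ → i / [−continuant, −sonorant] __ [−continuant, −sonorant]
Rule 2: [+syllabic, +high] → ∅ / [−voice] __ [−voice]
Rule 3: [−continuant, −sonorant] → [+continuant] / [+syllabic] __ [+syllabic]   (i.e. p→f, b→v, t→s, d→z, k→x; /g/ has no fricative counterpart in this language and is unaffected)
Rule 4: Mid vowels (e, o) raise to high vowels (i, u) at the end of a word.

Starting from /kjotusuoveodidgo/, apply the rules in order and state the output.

Rule 1 (stop-cluster i-epenthesis): /d/ and /g/ form a stop–stop cluster, so [i] is inserted between them. /kjotusuoveodidgo/ → kjotusuoveodidigo.
Rule 2 (high vowel syncope): /u/ is a high vowel flanked by voiceless consonants /t/ and /s/, so it deletes. /kjotusuoveodidigo/ → kjotsuoveodidigo.
Rule 3 (intervocalic spirantization): /d/ is a stop between vowels /o/ and /i/, so it spirantizes to the fricative [z]. /d/ is a stop between vowels /i/ and /i/, so it spirantizes to the fricative [z]. /kjotsuoveodidigo/ → kjotsuoveozizigo.
Rule 4 (final vowel raising): /o/ is a mid vowel in word-final position, so it raises to [u]. /kjotsuoveozizigo/ → kjotsuoveozizigu.

kjotsuoveozizigu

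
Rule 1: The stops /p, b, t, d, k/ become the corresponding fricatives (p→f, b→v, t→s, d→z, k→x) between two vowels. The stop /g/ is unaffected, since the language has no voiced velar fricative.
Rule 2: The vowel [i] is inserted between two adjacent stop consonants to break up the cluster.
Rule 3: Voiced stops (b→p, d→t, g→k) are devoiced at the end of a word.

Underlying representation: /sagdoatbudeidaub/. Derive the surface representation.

Rule 1 (intervocalic spirantization): /d/ is a stop between vowels /u/ and /e/, so it spirantizes to the fricative [z]. /d/ is a stop between vowels /i/ and /a/, so it spirantizes to the fricative [z]. /sagdoatbudeidaub/ → sagdoatbuzeizaub.
Rule 2 (stop-cluster i-epenthesis): /g/ and /d/ form a stop–stop cluster, so [i] is inserted between them. /t/ and /b/ form a stop–stop cluster, so [i] is inserted between them. /sagdoatbuzeizaub/ → sagidoatibuzeizaub.
Rule 3 (final devoicing): /b/ is a voiced stop in word-final position, so it devoices to [p]. /sagidoatibuzeizaub/ → sagidoatibuzeizaup.

sagidoatibuzeizaup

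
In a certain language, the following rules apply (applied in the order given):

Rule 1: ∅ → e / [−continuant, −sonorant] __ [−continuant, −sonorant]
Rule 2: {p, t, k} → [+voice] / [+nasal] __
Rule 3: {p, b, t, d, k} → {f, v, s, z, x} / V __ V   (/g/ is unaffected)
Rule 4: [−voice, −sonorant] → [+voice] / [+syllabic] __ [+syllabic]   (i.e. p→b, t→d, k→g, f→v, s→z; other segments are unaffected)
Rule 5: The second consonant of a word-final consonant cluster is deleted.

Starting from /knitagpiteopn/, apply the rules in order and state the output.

knizagevizeop

Rule 1 (stop-cluster e-epenthesis): /g/ and /p/ form a stop–stop cluster, so [e] is inserted between them. /knitagpiteopn/ → knitagepiteopn.
Rule 2 (post-nasal voicing): no segment meets the environment; /knitagepiteopn/ is unchanged.
Rule 3 (intervocalic spirantization): /t/ is a stop between vowels /i/ and /a/, so it spirantizes to the fricative [s]. /p/ is a stop between vowels /e/ and /i/, so it spirantizes to the fricative [f]. /t/ is a stop between vowels /i/ and /e/, so it spirantizes to the fricative [s]. /knitagepiteopn/ → knisagefiseopn.
Rule 4 (intervocalic voicing): /s/ is a voiceless obstruent between vowels /i/ and /a/, so it voices to [z]. /f/ is a voiceless obstruent between vowels /e/ and /i/, so it voices to [v]. /s/ is a voiceless obstruent between vowels /i/ and /e/, so it voices to [z]. /knisagefiseopn/ → knizagevizeopn.
Rule 5 (final cluster simplification): /n/ is the second consonant of a word-final cluster /pn/, so it deletes. /knizagevizeopn/ → knizagevizeop.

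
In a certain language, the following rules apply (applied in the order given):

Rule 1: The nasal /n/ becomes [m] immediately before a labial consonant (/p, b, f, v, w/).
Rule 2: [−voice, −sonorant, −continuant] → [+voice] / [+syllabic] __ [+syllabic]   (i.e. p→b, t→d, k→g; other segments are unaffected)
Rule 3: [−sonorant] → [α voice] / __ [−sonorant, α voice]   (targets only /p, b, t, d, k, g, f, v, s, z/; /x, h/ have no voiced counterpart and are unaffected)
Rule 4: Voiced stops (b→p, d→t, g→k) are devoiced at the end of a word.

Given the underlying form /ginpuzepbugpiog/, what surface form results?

gimpuzebbukpiok

Rule 1 (nasal place assimilation): /n/ precedes the labial consonant /p/, so it assimilates in place to [m]. /ginpuzepbugpiog/ → gimpuzepbugpiog.
Rule 2 (intervocalic voicing): no segment meets the environment; /gimpuzepbugpiog/ is unchanged.
Rule 3 (regressive voicing assimilation): /p/ precedes the voiced obstruent /b/, so it voices to [b] by assimilation. /g/ precedes the voiceless obstruent /p/, so it devoices to [k] by assimilation. /gimpuzepbugpiog/ → gimpuzebbukpiog.
Rule 4 (final devoicing): /g/ is a voiced stop in word-final position, so it devoices to [k]. /gimpuzebbukpiog/ → gimpuzebbukpiok.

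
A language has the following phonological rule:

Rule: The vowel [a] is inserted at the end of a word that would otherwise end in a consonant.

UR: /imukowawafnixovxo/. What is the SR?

No segment of /imukowawafnixovxo/ meets the structural description of the rule, so the form surfaces unchanged.

imukowawafnixovxo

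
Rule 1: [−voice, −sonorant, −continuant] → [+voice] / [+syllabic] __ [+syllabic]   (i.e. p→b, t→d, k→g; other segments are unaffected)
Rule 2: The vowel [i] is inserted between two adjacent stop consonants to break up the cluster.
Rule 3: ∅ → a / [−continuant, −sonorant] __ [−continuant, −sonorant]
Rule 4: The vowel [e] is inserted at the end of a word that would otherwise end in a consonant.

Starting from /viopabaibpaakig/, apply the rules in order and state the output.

Rule 1 (intervocalic voicing): /p/ is a voiceless stop between vowels /o/ and /a/, so it voices to [b]. /k/ is a voiceless stop between vowels /a/ and /i/, so it voices to [g]. /viopabaibpaakig/ → viobabaibpaagig.
Rule 2 (stop-cluster i-epenthesis): /b/ and /p/ form a stop–stop cluster, so [i] is inserted between them. /viobabaibpaagig/ → viobabaibipaagig.
Rule 3 (stop-cluster a-epenthesis): no segment meets the environment; /viobabaibipaagig/ is unchanged.
Rule 4 (final e-epenthesis): the form ends in the consonant /g/, so [e] is inserted word-finally. /viobabaibipaagig/ → viobabaibipaagige.

viobabaibipaagige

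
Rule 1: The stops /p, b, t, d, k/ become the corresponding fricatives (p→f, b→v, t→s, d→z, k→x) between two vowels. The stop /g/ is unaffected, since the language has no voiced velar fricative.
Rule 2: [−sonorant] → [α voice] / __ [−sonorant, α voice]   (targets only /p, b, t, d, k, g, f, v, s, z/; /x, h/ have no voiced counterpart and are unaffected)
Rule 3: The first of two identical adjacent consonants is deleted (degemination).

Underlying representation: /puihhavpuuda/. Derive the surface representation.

puihafpuuza

Rule 1 (intervocalic spirantization): /d/ is a stop between vowels /u/ and /a/, so it spirantizes to the fricative [z]. /puihhavpuuda/ → puihhavpuuza.
Rule 2 (regressive voicing assimilation): /v/ precedes the voiceless obstruent /p/, so it devoices to [f] by assimilation. /puihhavpuuza/ → puihhafpuuza.
Rule 3 (degemination): /hh/ is a geminate; the first /h/ deletes. /puihhafpuuza/ → puihafpuuza.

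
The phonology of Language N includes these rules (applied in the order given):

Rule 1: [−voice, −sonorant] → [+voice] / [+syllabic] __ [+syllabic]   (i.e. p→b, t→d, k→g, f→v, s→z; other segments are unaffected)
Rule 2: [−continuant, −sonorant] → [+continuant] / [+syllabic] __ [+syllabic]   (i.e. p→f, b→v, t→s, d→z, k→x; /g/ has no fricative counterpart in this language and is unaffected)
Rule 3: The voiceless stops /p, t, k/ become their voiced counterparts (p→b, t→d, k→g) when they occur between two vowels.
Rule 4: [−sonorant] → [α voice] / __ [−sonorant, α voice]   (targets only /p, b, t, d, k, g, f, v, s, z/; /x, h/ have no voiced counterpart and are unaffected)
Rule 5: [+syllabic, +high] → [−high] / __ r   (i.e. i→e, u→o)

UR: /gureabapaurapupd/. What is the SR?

goreavavaoravubd

Rule 1 (intervocalic voicing): /p/ is a voiceless obstruent between vowels /a/ and /a/, so it voices to [b]. /p/ is a voiceless obstruent between vowels /a/ and /u/, so it voices to [b]. /gureabapaurapupd/ → gureababaurabupd.
Rule 2 (intervocalic spirantization): /b/ is a stop between vowels /a/ and /a/, so it spirantizes to the fricative [v]. /b/ is a stop between vowels /a/ and /a/, so it spirantizes to the fricative [v]. /b/ is a stop between vowels /a/ and /u/, so it spirantizes to the fricative [v]. /gureababaurabupd/ → gureavavauravupd.
Rule 3 (intervocalic voicing): no segment meets the environment; /gureavavauravupd/ is unchanged.
Rule 4 (regressive voicing assimilation): /p/ precedes the voiced obstruent /d/, so it voices to [b] by assimilation. /gureavavauravupd/ → gureavavauravubd.
Rule 5 (pre-rhotic lowering): /u/ is a high vowel immediately before /r/, so it lowers to [o]. /u/ is a high vowel immediately before /r/, so it lowers to [o]. /gureavavauravubd/ → goreavavaoravubd.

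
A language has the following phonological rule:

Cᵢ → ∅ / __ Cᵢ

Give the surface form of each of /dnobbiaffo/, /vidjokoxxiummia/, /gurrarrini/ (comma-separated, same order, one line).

/dnobbiaffo/: /bb/ is a geminate; the first /b/ deletes. /ff/ is a geminate; the first /f/ deletes. → [dnobiafo].
/vidjokoxxiummia/: /xx/ is a geminate; the first /x/ deletes. /mm/ is a geminate; the first /m/ deletes. → [vidjokoxiumia].
/gurrarrini/: /rr/ is a geminate; the first /r/ deletes. /rr/ is a geminate; the first /r/ deletes. → [gurarini].

dnobiafo, vidjokoxiumia, gurarini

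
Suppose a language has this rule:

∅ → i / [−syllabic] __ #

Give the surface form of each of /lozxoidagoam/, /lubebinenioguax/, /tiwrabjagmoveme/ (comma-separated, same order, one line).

/lozxoidagoam/: the form ends in the consonant /m/, so [i] is inserted word-finally. → [lozxoidagoami].
/lubebinenioguax/: the form ends in the consonant /x/, so [i] is inserted word-finally. → [lubebinenioguaxi].
/tiwrabjagmoveme/: the rule's environment is not met; surfaces unchanged as [tiwrabjagmoveme].

lozxoidagoami, lubebinenioguaxi, tiwrabjagmoveme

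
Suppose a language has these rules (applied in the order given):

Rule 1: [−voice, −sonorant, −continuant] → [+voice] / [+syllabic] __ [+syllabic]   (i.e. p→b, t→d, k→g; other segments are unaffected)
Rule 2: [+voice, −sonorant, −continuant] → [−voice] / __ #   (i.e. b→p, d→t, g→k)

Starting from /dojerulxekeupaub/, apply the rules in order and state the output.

dojerulxegeubaup

Rule 1 (intervocalic voicing): /k/ is a voiceless stop between vowels /e/ and /e/, so it voices to [g]. /p/ is a voiceless stop between vowels /u/ and /a/, so it voices to [b]. /dojerulxekeupaub/ → dojerulxegeubaub.
Rule 2 (final devoicing): /b/ is a voiced stop in word-final position, so it devoices to [p]. /dojerulxegeubaub/ → dojerulxegeubaup.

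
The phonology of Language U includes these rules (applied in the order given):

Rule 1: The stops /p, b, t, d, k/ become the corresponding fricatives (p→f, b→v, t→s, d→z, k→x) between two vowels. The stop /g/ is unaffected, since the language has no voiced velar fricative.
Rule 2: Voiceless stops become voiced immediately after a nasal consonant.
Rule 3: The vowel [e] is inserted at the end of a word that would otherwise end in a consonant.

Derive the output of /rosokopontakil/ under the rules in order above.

rosoxofondaxile

Rule 1 (intervocalic spirantization): /k/ is a stop between vowels /o/ and /o/, so it spirantizes to the fricative [x]. /p/ is a stop between vowels /o/ and /o/, so it spirantizes to the fricative [f]. /k/ is a stop between vowels /a/ and /i/, so it spirantizes to the fricative [x]. /rosokopontakil/ → rosoxofontaxil.
Rule 2 (post-nasal voicing): /t/ is a voiceless stop immediately after the nasal /n/, so it voices to [d]. /rosoxofontaxil/ → rosoxofondaxil.
Rule 3 (final e-epenthesis): the form ends in the consonant /l/, so [e] is inserted word-finally. /rosoxofondaxil/ → rosoxofondaxile.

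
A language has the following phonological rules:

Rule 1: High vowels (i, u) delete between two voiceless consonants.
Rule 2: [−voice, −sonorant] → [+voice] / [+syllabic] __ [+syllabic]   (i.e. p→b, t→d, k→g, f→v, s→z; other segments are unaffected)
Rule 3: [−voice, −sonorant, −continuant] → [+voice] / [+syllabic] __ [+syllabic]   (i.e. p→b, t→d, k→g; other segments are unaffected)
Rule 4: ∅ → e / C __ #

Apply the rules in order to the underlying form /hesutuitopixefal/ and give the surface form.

hestuidopxevale

Rule 1 (high vowel syncope): /u/ is a high vowel flanked by voiceless consonants /s/ and /t/, so it deletes. /i/ is a high vowel flanked by voiceless consonants /p/ and /x/, so it deletes. /hesutuitopixefal/ → hestuitopxefal.
Rule 2 (intervocalic voicing): /t/ is a voiceless obstruent between vowels /i/ and /o/, so it voices to [d]. /f/ is a voiceless obstruent between vowels /e/ and /a/, so it voices to [v]. /hestuitopxefal/ → hestuidopxeval.
Rule 3 (intervocalic voicing): no segment meets the environment; /hestuidopxeval/ is unchanged.
Rule 4 (final e-epenthesis): the form ends in the consonant /l/, so [e] is inserted word-finally. /hestuidopxeval/ → hestuidopxevale.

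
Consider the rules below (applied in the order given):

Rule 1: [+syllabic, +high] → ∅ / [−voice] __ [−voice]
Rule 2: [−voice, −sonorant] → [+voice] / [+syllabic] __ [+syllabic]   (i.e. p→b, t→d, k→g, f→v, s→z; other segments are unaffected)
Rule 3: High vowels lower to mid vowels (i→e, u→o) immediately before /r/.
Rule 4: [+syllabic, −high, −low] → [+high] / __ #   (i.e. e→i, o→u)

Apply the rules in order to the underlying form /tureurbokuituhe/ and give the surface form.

Rule 1 (high vowel syncope): /u/ is a high vowel flanked by voiceless consonants /t/ and /h/, so it deletes. /tureurbokuituhe/ → tureurbokuithe.
Rule 2 (intervocalic voicing): /k/ is a voiceless obstruent between vowels /o/ and /u/, so it voices to [g]. /tureurbokuithe/ → tureurboguithe.
Rule 3 (pre-rhotic lowering): /u/ is a high vowel immediately before /r/, so it lowers to [o]. /u/ is a high vowel immediately before /r/, so it lowers to [o]. /tureurboguithe/ → toreorboguithe.
Rule 4 (final vowel raising): /e/ is a mid vowel in word-final position, so it raises to [i]. /toreorboguithe/ → toreorboguithi.

toreorboguithi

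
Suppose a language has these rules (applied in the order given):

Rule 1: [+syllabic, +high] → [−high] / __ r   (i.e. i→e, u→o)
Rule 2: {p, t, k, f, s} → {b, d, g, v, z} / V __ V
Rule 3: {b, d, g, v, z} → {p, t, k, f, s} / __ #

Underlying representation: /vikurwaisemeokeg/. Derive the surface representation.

Rule 1 (pre-rhotic lowering): /u/ is a high vowel immediately before /r/, so it lowers to [o]. /vikurwaisemeokeg/ → vikorwaisemeokeg.
Rule 2 (intervocalic voicing): /k/ is a voiceless obstruent between vowels /i/ and /o/, so it voices to [g]. /s/ is a voiceless obstruent between vowels /i/ and /e/, so it voices to [z]. /k/ is a voiceless obstruent between vowels /o/ and /e/, so it voices to [g]. /vikorwaisemeokeg/ → vigorwaizemeogeg.
Rule 3 (final devoicing): /g/ is a voiced obstruent in word-final position, so it devoices to [k]. /vigorwaizemeogeg/ → vigorwaizemeogek.

vigorwaizemeogek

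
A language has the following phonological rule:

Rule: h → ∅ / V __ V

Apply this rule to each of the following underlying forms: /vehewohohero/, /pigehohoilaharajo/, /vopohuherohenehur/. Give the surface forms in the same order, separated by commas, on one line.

/vehewohohero/: /h/ occurs between vowels /e/ and /e/, so it deletes. /h/ occurs between vowels /o/ and /o/, so it deletes. /h/ occurs between vowels /o/ and /e/, so it deletes. → [veewooero].
/pigehohoilaharajo/: /h/ occurs between vowels /e/ and /o/, so it deletes. /h/ occurs between vowels /o/ and /o/, so it deletes. /h/ occurs between vowels /a/ and /a/, so it deletes. → [pigeooilaarajo].
/vopohuherohenehur/: /h/ occurs between vowels /o/ and /u/, so it deletes. /h/ occurs between vowels /u/ and /e/, so it deletes. /h/ occurs between vowels /o/ and /e/, so it deletes. /h/ occurs between vowels /e/ and /u/, so it deletes. → [vopoueroeneur].

veewooero, pigeooilaarajo, vopoueroeneur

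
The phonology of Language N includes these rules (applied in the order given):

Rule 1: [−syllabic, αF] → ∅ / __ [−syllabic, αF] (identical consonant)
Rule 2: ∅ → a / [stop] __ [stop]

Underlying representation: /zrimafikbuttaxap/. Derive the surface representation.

zrimafikabutaxap

Rule 1 (degemination): /tt/ is a geminate; the first /t/ deletes. /zrimafikbuttaxap/ → zrimafikbutaxap.
Rule 2 (stop-cluster a-epenthesis): /k/ and /b/ form a stop–stop cluster, so [a] is inserted between them. /zrimafikbutaxap/ → zrimafikabutaxap.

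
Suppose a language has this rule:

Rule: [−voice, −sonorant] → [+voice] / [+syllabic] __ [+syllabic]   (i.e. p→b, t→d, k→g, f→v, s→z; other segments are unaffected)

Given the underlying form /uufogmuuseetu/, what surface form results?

uuvogmuuzeedu

/f/ is a voiceless obstruent between vowels /u/ and /o/, so it voices to [v].
/s/ is a voiceless obstruent between vowels /u/ and /e/, so it voices to [z].
/t/ is a voiceless obstruent between vowels /e/ and /u/, so it voices to [d].
Surface form: [uuvogmuuzeedu].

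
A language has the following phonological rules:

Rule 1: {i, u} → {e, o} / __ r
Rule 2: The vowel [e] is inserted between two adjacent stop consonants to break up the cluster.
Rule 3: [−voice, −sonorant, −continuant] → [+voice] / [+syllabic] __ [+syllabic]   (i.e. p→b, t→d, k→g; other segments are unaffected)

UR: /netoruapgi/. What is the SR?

Rule 1 (pre-rhotic lowering): no segment meets the environment; /netoruapgi/ is unchanged.
Rule 2 (stop-cluster e-epenthesis): /p/ and /g/ form a stop–stop cluster, so [e] is inserted between them. /netoruapgi/ → netoruapegi.
Rule 3 (intervocalic voicing): /t/ is a voiceless stop between vowels /e/ and /o/, so it voices to [d]. /p/ is a voiceless stop between vowels /a/ and /e/, so it voices to [b]. /netoruapegi/ → nedoruabegi.

nedoruabegi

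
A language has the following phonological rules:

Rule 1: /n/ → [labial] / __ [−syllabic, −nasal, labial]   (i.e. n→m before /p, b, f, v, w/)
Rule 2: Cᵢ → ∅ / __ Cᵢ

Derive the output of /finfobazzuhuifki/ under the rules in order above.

fimfobazuhuifki

Rule 1 (nasal place assimilation): /n/ precedes the labial consonant /f/, so it assimilates in place to [m]. /finfobazzuhuifki/ → fimfobazzuhuifki.
Rule 2 (degemination): /zz/ is a geminate; the first /z/ deletes. /fimfobazzuhuifki/ → fimfobazuhuifki.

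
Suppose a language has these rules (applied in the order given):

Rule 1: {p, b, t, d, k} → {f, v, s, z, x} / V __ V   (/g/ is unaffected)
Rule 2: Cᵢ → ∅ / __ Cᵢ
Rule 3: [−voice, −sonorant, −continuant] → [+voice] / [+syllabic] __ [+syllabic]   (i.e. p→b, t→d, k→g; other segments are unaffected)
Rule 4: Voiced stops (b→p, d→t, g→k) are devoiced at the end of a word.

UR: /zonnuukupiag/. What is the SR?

Rule 1 (intervocalic spirantization): /k/ is a stop between vowels /u/ and /u/, so it spirantizes to the fricative [x]. /p/ is a stop between vowels /u/ and /i/, so it spirantizes to the fricative [f]. /zonnuukupiag/ → zonnuuxufiag.
Rule 2 (degemination): /nn/ is a geminate; the first /n/ deletes. /zonnuuxufiag/ → zonuuxufiag.
Rule 3 (intervocalic voicing): no segment meets the environment; /zonuuxufiag/ is unchanged.
Rule 4 (final devoicing): /g/ is a voiced stop in word-final position, so it devoices to [k]. /zonuuxufiag/ → zonuuxufiak.

zonuuxufiak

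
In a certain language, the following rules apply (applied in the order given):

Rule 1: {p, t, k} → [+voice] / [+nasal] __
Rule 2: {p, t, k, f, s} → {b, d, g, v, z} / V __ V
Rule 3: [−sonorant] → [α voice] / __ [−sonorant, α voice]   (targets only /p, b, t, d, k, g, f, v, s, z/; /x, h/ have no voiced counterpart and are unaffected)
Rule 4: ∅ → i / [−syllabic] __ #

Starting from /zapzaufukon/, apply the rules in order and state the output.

zabzauvugoni

Rule 1 (post-nasal voicing): no segment meets the environment; /zapzaufukon/ is unchanged.
Rule 2 (intervocalic voicing): /f/ is a voiceless obstruent between vowels /u/ and /u/, so it voices to [v]. /k/ is a voiceless obstruent between vowels /u/ and /o/, so it voices to [g]. /zapzaufukon/ → zapzauvugon.
Rule 3 (regressive voicing assimilation): /p/ precedes the voiced obstruent /z/, so it voices to [b] by assimilation. /zapzauvugon/ → zabzauvugon.
Rule 4 (final i-epenthesis): the form ends in the consonant /n/, so [i] is inserted word-finally. /zabzauvugon/ → zabzauvugoni.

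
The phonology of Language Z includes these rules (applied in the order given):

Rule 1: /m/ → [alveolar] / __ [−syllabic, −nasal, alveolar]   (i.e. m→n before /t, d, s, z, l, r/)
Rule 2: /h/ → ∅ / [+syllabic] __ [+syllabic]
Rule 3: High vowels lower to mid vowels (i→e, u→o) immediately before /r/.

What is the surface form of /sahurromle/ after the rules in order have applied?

Rule 1 (nasal place assimilation): /m/ precedes the alveolar consonant /l/, so it assimilates in place to [n]. /sahurromle/ → sahurronle.
Rule 2 (intervocalic h-deletion): /h/ occurs between vowels /a/ and /u/, so it deletes. /sahurronle/ → saurronle.
Rule 3 (pre-rhotic lowering): /u/ is a high vowel immediately before /r/, so it lowers to [o]. /saurronle/ → saorronle.

saorronle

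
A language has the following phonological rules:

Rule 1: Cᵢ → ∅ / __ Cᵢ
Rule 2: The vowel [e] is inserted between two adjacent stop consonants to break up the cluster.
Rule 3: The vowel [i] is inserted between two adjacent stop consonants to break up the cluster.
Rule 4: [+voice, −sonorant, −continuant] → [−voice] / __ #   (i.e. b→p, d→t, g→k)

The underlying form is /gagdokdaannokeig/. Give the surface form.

gagedokedaanokeik

Rule 1 (degemination): /nn/ is a geminate; the first /n/ deletes. /gagdokdaannokeig/ → gagdokdaanokeig.
Rule 2 (stop-cluster e-epenthesis): /g/ and /d/ form a stop–stop cluster, so [e] is inserted between them. /k/ and /d/ form a stop–stop cluster, so [e] is inserted between them. /gagdokdaanokeig/ → gagedokedaanokeig.
Rule 3 (stop-cluster i-epenthesis): no segment meets the environment; /gagedokedaanokeig/ is unchanged.
Rule 4 (final devoicing): /g/ is a voiced stop in word-final position, so it devoices to [k]. /gagedokedaanokeig/ → gagedokedaanokeik.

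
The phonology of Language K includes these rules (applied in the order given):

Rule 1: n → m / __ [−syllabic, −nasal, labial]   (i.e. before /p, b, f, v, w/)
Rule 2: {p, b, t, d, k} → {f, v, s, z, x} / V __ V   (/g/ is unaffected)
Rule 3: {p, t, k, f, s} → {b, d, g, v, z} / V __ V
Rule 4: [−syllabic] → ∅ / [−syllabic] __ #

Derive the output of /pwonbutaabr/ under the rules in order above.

Rule 1 (nasal place assimilation): /n/ precedes the labial consonant /b/, so it assimilates in place to [m]. /pwonbutaabr/ → pwombutaabr.
Rule 2 (intervocalic spirantization): /t/ is a stop between vowels /u/ and /a/, so it spirantizes to the fricative [s]. /pwombutaabr/ → pwombusaabr.
Rule 3 (intervocalic voicing): /s/ is a voiceless obstruent between vowels /u/ and /a/, so it voices to [z]. /pwombusaabr/ → pwombuzaabr.
Rule 4 (final cluster simplification): /r/ is the second consonant of a word-final cluster /br/, so it deletes. /pwombuzaabr/ → pwombuzaab.

pwombuzaab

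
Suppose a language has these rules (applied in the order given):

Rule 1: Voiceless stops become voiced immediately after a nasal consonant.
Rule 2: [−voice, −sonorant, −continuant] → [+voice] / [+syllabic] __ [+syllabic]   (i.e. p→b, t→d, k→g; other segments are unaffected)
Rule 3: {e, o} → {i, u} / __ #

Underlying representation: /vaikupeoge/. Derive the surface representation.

Rule 1 (post-nasal voicing): no segment meets the environment; /vaikupeoge/ is unchanged.
Rule 2 (intervocalic voicing): /k/ is a voiceless stop between vowels /i/ and /u/, so it voices to [g]. /p/ is a voiceless stop between vowels /u/ and /e/, so it voices to [b]. /vaikupeoge/ → vaigubeoge.
Rule 3 (final vowel raising): /e/ is a mid vowel in word-final position, so it raises to [i]. /vaigubeoge/ → vaigubeogi.

vaigubeogi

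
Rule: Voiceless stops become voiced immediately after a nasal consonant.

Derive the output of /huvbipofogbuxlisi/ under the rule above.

No segment of /huvbipofogbuxlisi/ meets the structural description of the rule, so the form surfaces unchanged.

huvbipofogbuxlisi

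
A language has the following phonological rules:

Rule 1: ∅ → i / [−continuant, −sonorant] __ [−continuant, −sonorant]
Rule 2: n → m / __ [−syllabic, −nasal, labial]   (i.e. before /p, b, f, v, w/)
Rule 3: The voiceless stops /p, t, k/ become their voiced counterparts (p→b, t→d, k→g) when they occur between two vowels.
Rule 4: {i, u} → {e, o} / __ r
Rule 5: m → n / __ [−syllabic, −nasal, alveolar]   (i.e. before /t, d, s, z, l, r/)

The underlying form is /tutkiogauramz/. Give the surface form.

Rule 1 (stop-cluster i-epenthesis): /t/ and /k/ form a stop–stop cluster, so [i] is inserted between them. /tutkiogauramz/ → tutikiogauramz.
Rule 2 (nasal place assimilation): no segment meets the environment; /tutikiogauramz/ is unchanged.
Rule 3 (intervocalic voicing): /t/ is a voiceless stop between vowels /u/ and /i/, so it voices to [d]. /k/ is a voiceless stop between vowels /i/ and /i/, so it voices to [g]. /tutikiogauramz/ → tudigiogauramz.
Rule 4 (pre-rhotic lowering): /u/ is a high vowel immediately before /r/, so it lowers to [o]. /tudigiogauramz/ → tudigiogaoramz.
Rule 5 (nasal place assimilation): /m/ precedes the alveolar consonant /z/, so it assimilates in place to [n]. /tudigiogaoramz/ → tudigiogaoranz.

tudigiogaoranz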